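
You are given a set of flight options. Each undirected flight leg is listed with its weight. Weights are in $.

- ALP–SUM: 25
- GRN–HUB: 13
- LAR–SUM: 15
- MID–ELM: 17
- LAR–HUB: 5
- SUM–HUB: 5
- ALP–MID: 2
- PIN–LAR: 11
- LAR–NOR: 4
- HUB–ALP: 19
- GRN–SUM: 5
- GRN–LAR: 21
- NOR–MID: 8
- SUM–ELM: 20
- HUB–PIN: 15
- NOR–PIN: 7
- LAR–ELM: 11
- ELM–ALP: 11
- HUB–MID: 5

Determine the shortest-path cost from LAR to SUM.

$10

Settle nodes by increasing distance from LAR:
LAR: 0
NOR: 4  (via LAR)
HUB: 5  (via LAR)
MID: 10  (via HUB)
SUM: 10  (via HUB)
Shortest route: LAR–HUB–SUM = $10.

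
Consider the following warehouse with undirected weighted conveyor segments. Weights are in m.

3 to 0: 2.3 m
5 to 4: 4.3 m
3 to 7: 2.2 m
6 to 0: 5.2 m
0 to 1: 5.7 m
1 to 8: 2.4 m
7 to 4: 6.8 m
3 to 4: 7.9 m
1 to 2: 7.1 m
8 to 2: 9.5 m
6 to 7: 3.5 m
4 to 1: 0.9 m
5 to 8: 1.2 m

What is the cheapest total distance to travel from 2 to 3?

Settle nodes by increasing distance from 2:
2: 0
1: 7.1  (via 2)
4: 8  (via 1)
8: 9.5  (via 2)
5: 10.7  (via 8)
0: 12.8  (via 1)
7: 14.8  (via 4)
3: 15.1  (via 0)
Shortest route: 2–1–0–3 = 15.1 m.

15.1 m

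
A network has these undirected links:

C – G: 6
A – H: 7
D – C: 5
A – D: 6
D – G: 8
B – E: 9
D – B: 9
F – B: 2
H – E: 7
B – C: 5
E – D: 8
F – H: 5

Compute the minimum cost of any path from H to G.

18

Running Dijkstra from H:
H: 0
F: 5  (via H)
A: 7  (via H)
B: 7  (via F)
E: 7  (via H)
C: 12  (via B)
D: 13  (via A)
G: 18  (via C)
Shortest route: H–F–B–C–G = 18.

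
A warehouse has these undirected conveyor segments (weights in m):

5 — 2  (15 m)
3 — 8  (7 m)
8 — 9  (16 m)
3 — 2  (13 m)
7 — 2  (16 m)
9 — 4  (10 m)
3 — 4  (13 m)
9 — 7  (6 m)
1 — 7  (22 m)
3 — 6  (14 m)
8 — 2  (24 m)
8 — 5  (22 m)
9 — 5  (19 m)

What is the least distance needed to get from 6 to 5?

42 m

Settle nodes by increasing distance from 6:
6: 0
3: 14  (via 6)
8: 21  (via 3)
2: 27  (via 3)
4: 27  (via 3)
9: 37  (via 8)
5: 42  (via 2)
Shortest route: 6–3–2–5 = 42 m.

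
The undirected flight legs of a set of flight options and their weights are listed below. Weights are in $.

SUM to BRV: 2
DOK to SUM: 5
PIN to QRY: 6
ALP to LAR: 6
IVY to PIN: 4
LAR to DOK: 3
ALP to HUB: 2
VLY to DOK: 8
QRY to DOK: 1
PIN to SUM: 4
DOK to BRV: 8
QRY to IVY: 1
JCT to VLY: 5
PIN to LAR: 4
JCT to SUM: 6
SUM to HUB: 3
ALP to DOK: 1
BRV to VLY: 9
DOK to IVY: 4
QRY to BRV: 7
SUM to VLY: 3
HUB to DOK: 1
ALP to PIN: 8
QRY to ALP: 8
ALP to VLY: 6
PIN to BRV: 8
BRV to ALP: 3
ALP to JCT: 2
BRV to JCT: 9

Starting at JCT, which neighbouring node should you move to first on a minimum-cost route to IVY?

Enumerating some paths:
JCT → ALP → HUB → DOK → QRY → IVY: 2+2+1+1+1 = 7
JCT → ALP → DOK → QRY → IVY: 2+1+1+1 = 5
Cheapest is JCT → ALP → DOK → QRY → IVY at $5.
So from JCT the first move is to ALP.

ALP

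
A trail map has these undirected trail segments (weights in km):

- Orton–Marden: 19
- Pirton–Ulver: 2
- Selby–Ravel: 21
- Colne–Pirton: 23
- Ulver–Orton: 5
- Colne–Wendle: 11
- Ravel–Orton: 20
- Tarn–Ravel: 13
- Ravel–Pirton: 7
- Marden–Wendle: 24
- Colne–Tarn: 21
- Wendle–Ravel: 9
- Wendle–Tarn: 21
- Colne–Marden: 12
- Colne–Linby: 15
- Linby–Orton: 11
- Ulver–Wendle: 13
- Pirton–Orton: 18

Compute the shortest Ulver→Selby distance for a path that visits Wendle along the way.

43 km

Shortest Ulver→Wendle: Ulver–Wendle = 13
Best Wendle to Selby: Wendle–Ravel–Selby costing 30
Total via Wendle: 13 + 30 = 43 km.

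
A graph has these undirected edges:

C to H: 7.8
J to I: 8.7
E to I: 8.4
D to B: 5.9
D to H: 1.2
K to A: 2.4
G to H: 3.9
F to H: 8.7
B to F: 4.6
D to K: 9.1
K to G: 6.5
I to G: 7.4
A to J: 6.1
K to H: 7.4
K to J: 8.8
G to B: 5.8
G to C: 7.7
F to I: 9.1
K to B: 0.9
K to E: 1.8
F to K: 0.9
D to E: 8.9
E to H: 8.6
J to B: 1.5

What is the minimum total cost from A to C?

Enumerating some paths:
A - K - H - C: 2.4+7.4+7.8 = 17.6
A - K - G - C: 2.4+6.5+7.7 = 16.6
A - K - B - G - C: 2.4+0.9+5.8+7.7 = 16.8
A - K - B - D - H - C: 2.4+0.9+5.9+1.2+7.8 = 18.2
Cheapest is A - K - G - C at 16.6.

16.6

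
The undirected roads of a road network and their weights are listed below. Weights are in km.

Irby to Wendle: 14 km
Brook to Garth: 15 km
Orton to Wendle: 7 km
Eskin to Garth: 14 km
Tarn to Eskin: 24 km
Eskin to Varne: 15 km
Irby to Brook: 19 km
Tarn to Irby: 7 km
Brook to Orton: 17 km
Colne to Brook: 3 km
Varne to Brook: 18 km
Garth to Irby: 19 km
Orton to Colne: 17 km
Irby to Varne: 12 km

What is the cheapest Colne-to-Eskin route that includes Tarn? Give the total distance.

53 km

Best Colne to Tarn: Colne–Brook–Irby–Tarn costing 29
Shortest Tarn→Eskin: Tarn–Eskin = 24
Total via Tarn: 29 + 24 = 53 km.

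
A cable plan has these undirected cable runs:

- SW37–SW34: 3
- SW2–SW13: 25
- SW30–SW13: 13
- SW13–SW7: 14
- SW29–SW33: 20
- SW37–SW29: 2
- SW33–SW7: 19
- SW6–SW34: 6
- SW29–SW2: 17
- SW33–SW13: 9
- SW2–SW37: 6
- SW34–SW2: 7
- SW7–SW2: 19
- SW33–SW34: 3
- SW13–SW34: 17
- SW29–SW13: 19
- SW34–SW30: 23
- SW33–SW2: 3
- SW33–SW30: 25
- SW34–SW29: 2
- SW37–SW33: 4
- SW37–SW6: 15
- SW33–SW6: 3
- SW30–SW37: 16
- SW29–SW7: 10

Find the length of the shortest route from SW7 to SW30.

27

Compare a few routes:
SW7–SW29–SW34–SW30: 10+2+23 = 35
SW7–SW13–SW30: 14+13 = 27
SW7–SW29–SW37–SW30: 10+2+16 = 28
SW7–SW29–SW34–SW37–SW30: 10+2+3+16 = 31
Cheapest is SW7–SW13–SW30 at 27.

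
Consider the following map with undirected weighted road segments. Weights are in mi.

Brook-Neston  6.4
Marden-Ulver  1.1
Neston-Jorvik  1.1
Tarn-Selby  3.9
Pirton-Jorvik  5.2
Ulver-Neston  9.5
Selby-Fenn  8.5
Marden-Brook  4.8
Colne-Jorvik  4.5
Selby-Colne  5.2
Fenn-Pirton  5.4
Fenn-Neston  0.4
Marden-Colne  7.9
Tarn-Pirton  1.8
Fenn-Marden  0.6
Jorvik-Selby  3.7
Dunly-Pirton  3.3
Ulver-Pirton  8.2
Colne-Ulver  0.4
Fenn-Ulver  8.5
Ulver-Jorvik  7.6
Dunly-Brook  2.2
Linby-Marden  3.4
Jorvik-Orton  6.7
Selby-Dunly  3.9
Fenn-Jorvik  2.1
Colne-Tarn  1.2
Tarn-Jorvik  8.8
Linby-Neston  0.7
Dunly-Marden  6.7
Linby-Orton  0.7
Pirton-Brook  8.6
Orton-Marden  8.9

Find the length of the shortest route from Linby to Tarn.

4.4 mi

Compare a few routes:
Linby - Marden - Ulver - Colne - Tarn: 3.4+1.1+0.4+1.2 = 6.1
Linby - Neston - Fenn - Marden - Ulver - Colne - Tarn: 0.7+0.4+0.6+1.1+0.4+1.2 = 4.4
Linby - Neston - Jorvik - Fenn - Marden - Ulver - Colne - Tarn: 0.7+1.1+2.1+0.6+1.1+0.4+1.2 = 7.2
The minimum is 4.4 mi via Linby - Neston - Fenn - Marden - Ulver - Colne - Tarn.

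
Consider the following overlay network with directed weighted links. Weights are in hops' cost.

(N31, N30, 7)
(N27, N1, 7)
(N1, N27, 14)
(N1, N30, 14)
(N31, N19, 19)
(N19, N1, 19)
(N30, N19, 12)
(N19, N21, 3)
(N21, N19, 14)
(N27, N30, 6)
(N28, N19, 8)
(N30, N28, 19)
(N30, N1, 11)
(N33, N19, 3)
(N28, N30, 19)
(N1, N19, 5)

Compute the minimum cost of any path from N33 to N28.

Shortest distances from N33:
N33: 0
N19: 3  (via N33)
N21: 6  (via N19)
N1: 22  (via N19)
N30: 36  (via N1)
N27: 36  (via N1)
N28: 55  (via N30)
Shortest route: N33 → N19 → N1 → N30 → N28 = 55 hops' cost.

55 hops' cost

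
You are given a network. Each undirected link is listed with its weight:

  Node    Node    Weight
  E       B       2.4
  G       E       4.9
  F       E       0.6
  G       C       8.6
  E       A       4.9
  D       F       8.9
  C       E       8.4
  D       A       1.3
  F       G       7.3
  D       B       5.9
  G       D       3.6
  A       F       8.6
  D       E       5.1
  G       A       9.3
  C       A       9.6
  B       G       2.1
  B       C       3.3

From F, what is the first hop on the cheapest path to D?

E

Enumerating some paths:
F → E → A → D: 0.6+4.9+1.3 = 6.8
F → D: 8.9 = 8.9
F → E → B → G → D: 0.6+2.4+2.1+3.6 = 8.7
F → E → D: 0.6+5.1 = 5.7
The minimum is 5.7 via F → E → D.
So from F the first move is to E.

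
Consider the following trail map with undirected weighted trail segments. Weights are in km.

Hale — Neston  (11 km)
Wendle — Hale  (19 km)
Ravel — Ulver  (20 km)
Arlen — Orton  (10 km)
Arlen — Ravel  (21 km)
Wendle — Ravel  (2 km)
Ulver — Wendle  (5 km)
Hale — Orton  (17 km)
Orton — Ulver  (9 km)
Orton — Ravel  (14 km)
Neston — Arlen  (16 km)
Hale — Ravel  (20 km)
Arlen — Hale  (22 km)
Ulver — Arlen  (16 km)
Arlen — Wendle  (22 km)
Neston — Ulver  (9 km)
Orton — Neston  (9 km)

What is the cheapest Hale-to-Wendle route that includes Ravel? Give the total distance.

Best Hale to Ravel: Hale–Ravel costing 20
Best Ravel to Wendle: Ravel–Wendle costing 2
Total via Ravel: 20 + 2 = 22 km.

22 km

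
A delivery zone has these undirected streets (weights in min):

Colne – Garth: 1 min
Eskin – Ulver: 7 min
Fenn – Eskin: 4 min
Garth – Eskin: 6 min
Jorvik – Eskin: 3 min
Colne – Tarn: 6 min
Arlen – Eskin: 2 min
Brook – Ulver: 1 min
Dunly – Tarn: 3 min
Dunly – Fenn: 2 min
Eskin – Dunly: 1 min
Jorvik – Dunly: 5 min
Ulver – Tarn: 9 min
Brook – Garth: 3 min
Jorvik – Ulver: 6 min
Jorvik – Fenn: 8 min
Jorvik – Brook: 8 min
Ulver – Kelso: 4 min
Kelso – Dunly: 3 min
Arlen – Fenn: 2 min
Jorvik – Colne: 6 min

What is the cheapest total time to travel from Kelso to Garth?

8 min

Settle nodes by increasing distance from Kelso:
Kelso: 0
Dunly: 3  (via Kelso)
Ulver: 4  (via Kelso)
Eskin: 4  (via Dunly)
Fenn: 5  (via Dunly)
Brook: 5  (via Ulver)
Tarn: 6  (via Dunly)
Arlen: 6  (via Eskin)
Jorvik: 7  (via Eskin)
Garth: 8  (via Brook)
Shortest route: Kelso–Ulver–Brook–Garth = 8 min.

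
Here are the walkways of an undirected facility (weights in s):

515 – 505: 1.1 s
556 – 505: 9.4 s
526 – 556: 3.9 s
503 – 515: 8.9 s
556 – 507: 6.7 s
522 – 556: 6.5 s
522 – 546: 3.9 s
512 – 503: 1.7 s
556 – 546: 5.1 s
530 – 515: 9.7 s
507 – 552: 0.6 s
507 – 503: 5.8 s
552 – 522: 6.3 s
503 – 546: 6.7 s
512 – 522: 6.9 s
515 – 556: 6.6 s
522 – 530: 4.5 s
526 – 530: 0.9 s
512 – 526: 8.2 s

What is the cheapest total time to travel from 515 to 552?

13.9 s

Enumerating some paths:
515–556–507–552: 6.6+6.7+0.6 = 13.9
515–503–507–552: 8.9+5.8+0.6 = 15.3
515–505–556–507–552: 1.1+9.4+6.7+0.6 = 17.8
The minimum is 13.9 s via 515–556–507–552.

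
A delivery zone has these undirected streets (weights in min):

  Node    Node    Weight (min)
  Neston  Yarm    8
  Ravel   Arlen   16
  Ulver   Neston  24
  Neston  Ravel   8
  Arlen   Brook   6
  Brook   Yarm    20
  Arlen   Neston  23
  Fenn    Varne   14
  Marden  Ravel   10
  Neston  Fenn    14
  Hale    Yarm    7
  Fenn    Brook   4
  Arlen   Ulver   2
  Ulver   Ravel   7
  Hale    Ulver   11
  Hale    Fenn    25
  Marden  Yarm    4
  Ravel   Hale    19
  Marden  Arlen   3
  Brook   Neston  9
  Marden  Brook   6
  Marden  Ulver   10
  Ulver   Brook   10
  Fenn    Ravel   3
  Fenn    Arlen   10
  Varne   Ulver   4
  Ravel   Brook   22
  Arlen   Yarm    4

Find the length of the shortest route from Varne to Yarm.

10 min

Settle nodes by increasing distance from Varne:
Varne: 0
Ulver: 4  (via Varne)
Arlen: 6  (via Ulver)
Marden: 9  (via Arlen)
Yarm: 10  (via Arlen)
Shortest route: Varne → Ulver → Arlen → Yarm = 10 min.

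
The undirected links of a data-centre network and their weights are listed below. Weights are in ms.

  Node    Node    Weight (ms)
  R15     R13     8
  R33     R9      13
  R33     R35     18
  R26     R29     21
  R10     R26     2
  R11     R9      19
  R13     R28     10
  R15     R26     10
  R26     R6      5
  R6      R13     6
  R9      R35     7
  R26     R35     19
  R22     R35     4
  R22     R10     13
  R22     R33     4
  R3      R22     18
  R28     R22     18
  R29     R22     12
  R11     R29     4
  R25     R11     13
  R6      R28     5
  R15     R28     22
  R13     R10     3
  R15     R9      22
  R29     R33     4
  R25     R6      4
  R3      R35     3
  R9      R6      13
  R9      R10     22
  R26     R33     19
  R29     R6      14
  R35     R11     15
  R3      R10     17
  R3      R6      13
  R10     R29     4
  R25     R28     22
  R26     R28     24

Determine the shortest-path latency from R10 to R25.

11 ms

Compare a few routes:
R10 - R29 - R11 - R25: 4+4+13 = 21
R10 - R26 - R6 - R25: 2+5+4 = 11
R10 - R29 - R6 - R25: 4+14+4 = 22
R10 - R13 - R6 - R25: 3+6+4 = 13
The minimum is 11 ms via R10 - R26 - R6 - R25.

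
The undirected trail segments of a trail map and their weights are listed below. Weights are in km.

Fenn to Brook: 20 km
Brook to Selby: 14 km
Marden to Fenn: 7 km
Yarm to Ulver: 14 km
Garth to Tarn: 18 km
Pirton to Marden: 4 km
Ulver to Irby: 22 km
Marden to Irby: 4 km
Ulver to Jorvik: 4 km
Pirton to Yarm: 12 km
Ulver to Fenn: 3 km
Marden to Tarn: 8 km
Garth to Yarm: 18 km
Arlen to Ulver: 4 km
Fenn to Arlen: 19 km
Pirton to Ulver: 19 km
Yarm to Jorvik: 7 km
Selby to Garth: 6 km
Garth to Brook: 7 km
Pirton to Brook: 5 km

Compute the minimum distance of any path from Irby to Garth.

20 km

Enumerating some paths:
Irby → Marden → Tarn → Garth: 4+8+18 = 30
Irby → Marden → Pirton → Brook → Selby → Garth: 4+4+5+14+6 = 33
Irby → Marden → Pirton → Brook → Garth: 4+4+5+7 = 20
Cheapest is Irby → Marden → Pirton → Brook → Garth at 20 km.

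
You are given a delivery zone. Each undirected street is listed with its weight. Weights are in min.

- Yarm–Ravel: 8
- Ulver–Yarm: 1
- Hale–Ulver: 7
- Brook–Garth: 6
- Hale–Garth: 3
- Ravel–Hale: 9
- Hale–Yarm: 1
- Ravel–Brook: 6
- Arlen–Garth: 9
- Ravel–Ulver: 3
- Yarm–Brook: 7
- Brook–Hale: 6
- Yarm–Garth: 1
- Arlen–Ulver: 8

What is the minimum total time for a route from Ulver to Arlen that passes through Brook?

Best Ulver to Brook: Ulver–Yarm–Brook costing 8
Best Brook to Arlen: Brook–Garth–Arlen costing 15
Total via Brook: 8 + 15 = 23 min.

23 min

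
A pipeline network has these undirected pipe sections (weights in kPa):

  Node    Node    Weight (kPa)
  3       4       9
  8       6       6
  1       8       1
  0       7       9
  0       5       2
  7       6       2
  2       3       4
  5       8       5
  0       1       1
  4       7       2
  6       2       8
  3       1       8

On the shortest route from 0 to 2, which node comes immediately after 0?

Enumerating some paths:
0 - 1 - 3 - 2: 1+8+4 = 13
0 - 1 - 8 - 6 - 2: 1+1+6+8 = 16
The minimum is 13 kPa via 0 - 1 - 3 - 2.
So from 0 the first move is to 1.

1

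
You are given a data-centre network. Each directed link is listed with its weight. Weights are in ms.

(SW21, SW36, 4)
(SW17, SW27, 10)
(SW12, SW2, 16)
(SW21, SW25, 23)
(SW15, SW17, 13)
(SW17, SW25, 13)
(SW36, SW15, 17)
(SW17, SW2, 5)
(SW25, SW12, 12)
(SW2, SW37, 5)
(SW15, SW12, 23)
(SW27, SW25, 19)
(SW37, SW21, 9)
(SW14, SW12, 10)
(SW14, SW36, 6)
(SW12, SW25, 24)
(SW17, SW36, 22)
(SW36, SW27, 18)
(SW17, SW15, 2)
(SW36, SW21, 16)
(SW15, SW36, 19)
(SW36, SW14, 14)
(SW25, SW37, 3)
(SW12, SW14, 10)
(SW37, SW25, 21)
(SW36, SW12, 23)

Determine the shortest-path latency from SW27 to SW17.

Compare a few routes:
SW27 - SW25 - SW37 - SW21 - SW36 - SW15 - SW17: 19+3+9+4+17+13 = 65
SW27 - SW25 - SW12 - SW14 - SW36 - SW15 - SW17: 19+12+10+6+17+13 = 77
The minimum is 65 ms via SW27 - SW25 - SW37 - SW21 - SW36 - SW15 - SW17.

65 ms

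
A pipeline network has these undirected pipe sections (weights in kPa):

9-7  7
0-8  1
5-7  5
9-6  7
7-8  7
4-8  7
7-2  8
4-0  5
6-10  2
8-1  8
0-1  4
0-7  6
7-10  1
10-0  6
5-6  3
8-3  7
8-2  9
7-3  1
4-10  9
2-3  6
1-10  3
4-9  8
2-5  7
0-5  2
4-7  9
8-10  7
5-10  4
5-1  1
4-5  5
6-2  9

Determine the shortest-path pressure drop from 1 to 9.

Settle nodes by increasing distance from 1:
1: 0
5: 1  (via 1)
0: 3  (via 5)
10: 3  (via 1)
6: 4  (via 5)
7: 4  (via 10)
8: 4  (via 0)
3: 5  (via 7)
4: 6  (via 5)
2: 8  (via 5)
9: 11  (via 6)
Shortest route: 1–5–6–9 = 11 kPa.

11 kPa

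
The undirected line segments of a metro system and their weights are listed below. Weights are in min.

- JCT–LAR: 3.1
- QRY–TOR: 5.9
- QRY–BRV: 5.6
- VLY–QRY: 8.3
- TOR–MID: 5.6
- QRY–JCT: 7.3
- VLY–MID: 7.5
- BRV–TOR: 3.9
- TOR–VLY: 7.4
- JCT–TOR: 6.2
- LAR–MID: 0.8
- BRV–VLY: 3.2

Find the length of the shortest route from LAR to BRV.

10.3 min

Candidate routes:
LAR - MID - VLY - BRV: 0.8+7.5+3.2 = 11.5
LAR - MID - TOR - BRV: 0.8+5.6+3.9 = 10.3
Cheapest is LAR - MID - TOR - BRV at 10.3 min.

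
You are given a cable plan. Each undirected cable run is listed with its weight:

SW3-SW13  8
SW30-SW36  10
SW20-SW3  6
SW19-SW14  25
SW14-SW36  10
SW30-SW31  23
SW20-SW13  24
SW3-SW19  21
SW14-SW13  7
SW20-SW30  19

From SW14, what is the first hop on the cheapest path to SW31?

Candidate routes:
SW14 - SW36 - SW30 - SW31: 10+10+23 = 43
SW14 - SW13 - SW3 - SW20 - SW30 - SW31: 7+8+6+19+23 = 63
Cheapest is SW14 - SW36 - SW30 - SW31 at 43.
So from SW14 the first move is to SW36.

SW36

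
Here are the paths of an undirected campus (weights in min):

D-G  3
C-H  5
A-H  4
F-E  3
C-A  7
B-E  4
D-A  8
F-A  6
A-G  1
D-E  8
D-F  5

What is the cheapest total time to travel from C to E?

Shortest distances from C:
C: 0
H: 5  (via C)
A: 7  (via C)
G: 8  (via A)
D: 11  (via G)
F: 13  (via A)
E: 16  (via F)
Shortest route: C–A–F–E = 16 min.

16 min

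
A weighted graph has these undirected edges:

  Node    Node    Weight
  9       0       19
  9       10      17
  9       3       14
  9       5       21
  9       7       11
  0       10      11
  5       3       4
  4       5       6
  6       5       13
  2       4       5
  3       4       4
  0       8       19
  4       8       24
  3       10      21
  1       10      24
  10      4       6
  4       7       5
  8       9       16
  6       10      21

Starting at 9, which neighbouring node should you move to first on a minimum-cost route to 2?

7

Compare a few routes:
9–3–5–4–2: 14+4+6+5 = 29
9–3–4–2: 14+4+5 = 23
9–7–4–2: 11+5+5 = 21
9–10–4–2: 17+6+5 = 28
Cheapest is 9–7–4–2 at 21.
So from 9 the first move is to 7.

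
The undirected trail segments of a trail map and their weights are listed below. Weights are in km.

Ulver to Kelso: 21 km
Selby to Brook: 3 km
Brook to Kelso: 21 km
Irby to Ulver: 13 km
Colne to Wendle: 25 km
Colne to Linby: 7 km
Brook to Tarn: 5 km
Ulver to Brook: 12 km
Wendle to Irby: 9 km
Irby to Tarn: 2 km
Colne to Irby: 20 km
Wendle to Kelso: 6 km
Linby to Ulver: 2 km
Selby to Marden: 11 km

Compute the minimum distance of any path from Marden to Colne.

35 km

Compare a few routes:
Marden - Selby - Brook - Tarn - Irby - Ulver - Linby - Colne: 11+3+5+2+13+2+7 = 43
Marden - Selby - Brook - Ulver - Linby - Colne: 11+3+12+2+7 = 35
Marden - Selby - Brook - Tarn - Irby - Colne: 11+3+5+2+20 = 41
Cheapest is Marden - Selby - Brook - Ulver - Linby - Colne at 35 km.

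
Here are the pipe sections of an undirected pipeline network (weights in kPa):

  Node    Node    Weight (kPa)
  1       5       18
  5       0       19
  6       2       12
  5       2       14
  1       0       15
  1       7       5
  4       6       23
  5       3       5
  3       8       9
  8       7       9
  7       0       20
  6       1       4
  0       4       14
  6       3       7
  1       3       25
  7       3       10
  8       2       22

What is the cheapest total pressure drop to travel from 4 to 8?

Settle nodes by increasing distance from 4:
4: 0
0: 14  (via 4)
6: 23  (via 4)
1: 27  (via 6)
3: 30  (via 6)
7: 32  (via 1)
5: 33  (via 0)
2: 35  (via 6)
8: 39  (via 3)
Shortest route: 4 → 6 → 3 → 8 = 39 kPa.

39 kPa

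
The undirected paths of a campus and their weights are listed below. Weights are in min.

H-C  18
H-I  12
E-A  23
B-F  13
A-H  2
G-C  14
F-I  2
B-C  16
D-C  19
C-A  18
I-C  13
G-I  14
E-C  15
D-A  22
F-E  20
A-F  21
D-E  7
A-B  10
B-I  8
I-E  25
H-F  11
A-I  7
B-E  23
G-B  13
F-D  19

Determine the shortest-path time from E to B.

Candidate routes:
E → F → I → B: 20+2+8 = 30
E → C → B: 15+16 = 31
E → B: 23 = 23
The minimum is 23 min via E → B.

23 min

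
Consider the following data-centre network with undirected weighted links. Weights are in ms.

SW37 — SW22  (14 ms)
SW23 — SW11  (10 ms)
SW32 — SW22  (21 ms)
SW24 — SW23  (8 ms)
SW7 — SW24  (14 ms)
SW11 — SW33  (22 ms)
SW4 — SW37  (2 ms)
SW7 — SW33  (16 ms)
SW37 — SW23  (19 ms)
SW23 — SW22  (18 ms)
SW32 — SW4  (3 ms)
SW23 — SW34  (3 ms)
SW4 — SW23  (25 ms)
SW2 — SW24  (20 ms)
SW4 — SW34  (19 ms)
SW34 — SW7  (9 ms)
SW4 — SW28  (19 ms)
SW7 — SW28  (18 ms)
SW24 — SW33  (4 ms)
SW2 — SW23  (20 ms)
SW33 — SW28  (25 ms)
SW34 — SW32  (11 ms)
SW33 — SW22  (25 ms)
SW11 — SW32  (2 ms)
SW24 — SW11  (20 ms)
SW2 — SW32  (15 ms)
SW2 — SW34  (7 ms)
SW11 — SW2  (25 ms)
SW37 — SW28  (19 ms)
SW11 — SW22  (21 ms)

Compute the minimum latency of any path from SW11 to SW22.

21 ms

Shortest distances from SW11:
SW11: 0
SW32: 2  (via SW11)
SW4: 5  (via SW32)
SW37: 7  (via SW4)
SW23: 10  (via SW11)
SW34: 13  (via SW32)
SW2: 17  (via SW32)
SW24: 18  (via SW23)
SW22: 21  (via SW11)
Shortest route: SW11–SW22 = 21 ms.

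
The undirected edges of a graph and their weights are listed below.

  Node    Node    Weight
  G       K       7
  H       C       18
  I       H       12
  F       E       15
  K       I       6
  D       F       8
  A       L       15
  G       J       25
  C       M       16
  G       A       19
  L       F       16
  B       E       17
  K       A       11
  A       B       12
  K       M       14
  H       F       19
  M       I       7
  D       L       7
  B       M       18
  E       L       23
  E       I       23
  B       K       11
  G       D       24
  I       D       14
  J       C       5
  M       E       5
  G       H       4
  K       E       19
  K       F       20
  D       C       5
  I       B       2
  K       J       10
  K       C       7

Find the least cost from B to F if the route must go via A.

Shortest B→A: B → A = 12
Best A to F: A → L → D → F costing 30
Total via A: 12 + 30 = 42.

42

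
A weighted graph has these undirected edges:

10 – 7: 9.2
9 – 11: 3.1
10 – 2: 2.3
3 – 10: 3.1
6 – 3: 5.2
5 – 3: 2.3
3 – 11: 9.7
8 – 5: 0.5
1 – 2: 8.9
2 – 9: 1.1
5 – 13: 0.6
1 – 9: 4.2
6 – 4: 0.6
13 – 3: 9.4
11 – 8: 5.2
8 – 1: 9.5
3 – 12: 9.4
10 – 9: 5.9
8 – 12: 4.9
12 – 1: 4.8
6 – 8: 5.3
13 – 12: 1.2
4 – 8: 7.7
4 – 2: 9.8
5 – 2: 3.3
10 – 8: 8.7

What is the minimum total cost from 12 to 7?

16.4

Shortest distances from 12:
12: 0
13: 1.2  (via 12)
5: 1.8  (via 13)
8: 2.3  (via 5)
3: 4.1  (via 5)
1: 4.8  (via 12)
2: 5.1  (via 5)
9: 6.2  (via 2)
10: 7.2  (via 3)
11: 7.5  (via 8)
6: 7.6  (via 8)
4: 8.2  (via 6)
7: 16.4  (via 10)
Shortest route: 12–13–5–3–10–7 = 16.4.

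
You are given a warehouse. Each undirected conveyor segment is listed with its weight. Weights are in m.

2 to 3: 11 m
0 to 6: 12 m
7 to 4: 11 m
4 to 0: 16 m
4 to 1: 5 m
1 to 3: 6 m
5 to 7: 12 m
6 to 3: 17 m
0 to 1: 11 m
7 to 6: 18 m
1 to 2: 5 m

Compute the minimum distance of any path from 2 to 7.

Enumerating some paths:
2 - 1 - 0 - 4 - 7: 5+11+16+11 = 43
2 - 3 - 6 - 7: 11+17+18 = 46
2 - 3 - 1 - 4 - 7: 11+6+5+11 = 33
2 - 1 - 4 - 7: 5+5+11 = 21
The minimum is 21 m via 2 - 1 - 4 - 7.

21 m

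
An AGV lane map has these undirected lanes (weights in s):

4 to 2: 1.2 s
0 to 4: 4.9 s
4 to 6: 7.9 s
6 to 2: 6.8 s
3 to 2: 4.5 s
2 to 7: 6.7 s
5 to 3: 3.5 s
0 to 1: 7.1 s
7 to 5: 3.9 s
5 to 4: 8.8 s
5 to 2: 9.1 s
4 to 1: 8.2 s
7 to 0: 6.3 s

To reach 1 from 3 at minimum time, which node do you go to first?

Compare a few routes:
3 - 2 - 4 - 0 - 1: 4.5+1.2+4.9+7.1 = 17.7
3 - 2 - 4 - 1: 4.5+1.2+8.2 = 13.9
Cheapest is 3 - 2 - 4 - 1 at 13.9 s.
So from 3 the first move is to 2.

2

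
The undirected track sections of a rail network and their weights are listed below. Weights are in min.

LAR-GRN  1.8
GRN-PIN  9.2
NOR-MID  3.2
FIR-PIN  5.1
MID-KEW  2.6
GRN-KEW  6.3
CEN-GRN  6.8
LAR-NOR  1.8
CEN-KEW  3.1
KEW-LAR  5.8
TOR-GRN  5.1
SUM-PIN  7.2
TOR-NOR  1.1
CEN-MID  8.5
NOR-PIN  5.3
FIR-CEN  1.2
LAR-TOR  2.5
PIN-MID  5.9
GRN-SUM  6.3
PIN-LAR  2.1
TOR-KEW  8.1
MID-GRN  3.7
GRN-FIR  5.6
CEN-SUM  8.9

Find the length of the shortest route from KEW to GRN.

Shortest distances from KEW:
KEW: 0
MID: 2.6  (via KEW)
CEN: 3.1  (via KEW)
FIR: 4.3  (via CEN)
LAR: 5.8  (via KEW)
NOR: 5.8  (via MID)
GRN: 6.3  (via KEW)
Shortest route: KEW–GRN = 6.3 min.

6.3 min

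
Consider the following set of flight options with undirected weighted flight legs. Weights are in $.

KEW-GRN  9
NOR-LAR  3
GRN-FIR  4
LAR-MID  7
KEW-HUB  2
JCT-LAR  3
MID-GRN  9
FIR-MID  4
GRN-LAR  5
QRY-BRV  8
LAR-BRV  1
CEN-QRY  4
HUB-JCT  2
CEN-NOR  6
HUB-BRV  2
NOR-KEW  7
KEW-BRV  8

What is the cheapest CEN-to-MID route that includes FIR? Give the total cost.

$22

Shortest CEN→FIR: CEN–NOR–LAR–GRN–FIR = 18
Best FIR to MID: FIR–MID costing 4
Total via FIR: 18 + 4 = $22.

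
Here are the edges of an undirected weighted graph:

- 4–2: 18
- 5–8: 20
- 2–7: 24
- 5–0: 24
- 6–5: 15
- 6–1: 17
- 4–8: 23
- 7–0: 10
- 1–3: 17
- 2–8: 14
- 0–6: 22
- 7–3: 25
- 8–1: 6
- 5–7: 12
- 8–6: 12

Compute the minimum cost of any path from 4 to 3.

46

Candidate routes:
4–2–8–1–3: 18+14+6+17 = 55
4–2–7–3: 18+24+25 = 67
4–8–6–1–3: 23+12+17+17 = 69
4–8–1–3: 23+6+17 = 46
Cheapest is 4–8–1–3 at 46.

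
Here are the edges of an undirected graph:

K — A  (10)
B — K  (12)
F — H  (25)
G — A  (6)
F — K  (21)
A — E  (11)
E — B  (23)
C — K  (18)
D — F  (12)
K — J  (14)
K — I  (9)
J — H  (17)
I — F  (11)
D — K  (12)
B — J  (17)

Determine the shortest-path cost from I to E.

30

Running Dijkstra from I:
I: 0
K: 9  (via I)
F: 11  (via I)
A: 19  (via K)
B: 21  (via K)
D: 21  (via K)
J: 23  (via K)
G: 25  (via A)
C: 27  (via K)
E: 30  (via A)
Shortest route: I → K → A → E = 30.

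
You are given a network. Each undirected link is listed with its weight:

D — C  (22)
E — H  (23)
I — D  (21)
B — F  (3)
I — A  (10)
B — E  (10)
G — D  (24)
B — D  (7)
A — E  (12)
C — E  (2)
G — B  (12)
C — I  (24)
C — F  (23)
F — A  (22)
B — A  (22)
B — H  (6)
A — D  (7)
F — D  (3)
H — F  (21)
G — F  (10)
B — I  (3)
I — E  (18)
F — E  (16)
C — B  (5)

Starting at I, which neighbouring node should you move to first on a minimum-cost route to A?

A

Compare a few routes:
I–A: 10 = 10
I–B–F–D–A: 3+3+3+7 = 16
I–B–D–A: 3+7+7 = 17
Cheapest is I–A at 10.
So from I the first move is to A.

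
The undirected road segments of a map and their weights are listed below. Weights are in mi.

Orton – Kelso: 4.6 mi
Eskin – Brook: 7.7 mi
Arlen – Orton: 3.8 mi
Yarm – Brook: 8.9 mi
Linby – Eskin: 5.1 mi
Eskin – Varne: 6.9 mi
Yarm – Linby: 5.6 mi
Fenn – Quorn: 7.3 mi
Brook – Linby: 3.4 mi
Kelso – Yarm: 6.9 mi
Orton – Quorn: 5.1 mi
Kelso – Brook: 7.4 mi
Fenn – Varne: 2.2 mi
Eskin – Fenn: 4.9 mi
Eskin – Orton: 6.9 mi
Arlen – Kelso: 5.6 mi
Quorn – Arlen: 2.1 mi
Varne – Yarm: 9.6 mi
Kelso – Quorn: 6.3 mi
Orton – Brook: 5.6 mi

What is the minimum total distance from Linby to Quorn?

Enumerating some paths:
Linby - Brook - Orton - Arlen - Quorn: 3.4+5.6+3.8+2.1 = 14.9
Linby - Brook - Orton - Quorn: 3.4+5.6+5.1 = 14.1
The minimum is 14.1 mi via Linby - Brook - Orton - Quorn.

14.1 mi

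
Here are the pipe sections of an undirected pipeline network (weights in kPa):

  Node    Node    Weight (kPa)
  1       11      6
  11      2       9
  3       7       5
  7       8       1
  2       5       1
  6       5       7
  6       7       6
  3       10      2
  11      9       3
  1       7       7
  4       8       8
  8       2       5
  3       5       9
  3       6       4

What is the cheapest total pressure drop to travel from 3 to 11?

18 kPa

Candidate routes:
3–7–1–11: 5+7+6 = 18
3–5–2–11: 9+1+9 = 19
3–7–8–2–11: 5+1+5+9 = 20
3–6–5–2–11: 4+7+1+9 = 21
Cheapest is 3–7–1–11 at 18 kPa.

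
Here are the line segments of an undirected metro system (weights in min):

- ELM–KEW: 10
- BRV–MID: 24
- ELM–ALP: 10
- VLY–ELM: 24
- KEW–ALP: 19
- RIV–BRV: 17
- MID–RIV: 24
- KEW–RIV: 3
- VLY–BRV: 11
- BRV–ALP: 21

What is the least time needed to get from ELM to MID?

Enumerating some paths:
ELM → KEW → RIV → MID: 10+3+24 = 37
ELM → ALP → BRV → MID: 10+21+24 = 55
ELM → KEW → RIV → BRV → MID: 10+3+17+24 = 54
Cheapest is ELM → KEW → RIV → MID at 37 min.

37 min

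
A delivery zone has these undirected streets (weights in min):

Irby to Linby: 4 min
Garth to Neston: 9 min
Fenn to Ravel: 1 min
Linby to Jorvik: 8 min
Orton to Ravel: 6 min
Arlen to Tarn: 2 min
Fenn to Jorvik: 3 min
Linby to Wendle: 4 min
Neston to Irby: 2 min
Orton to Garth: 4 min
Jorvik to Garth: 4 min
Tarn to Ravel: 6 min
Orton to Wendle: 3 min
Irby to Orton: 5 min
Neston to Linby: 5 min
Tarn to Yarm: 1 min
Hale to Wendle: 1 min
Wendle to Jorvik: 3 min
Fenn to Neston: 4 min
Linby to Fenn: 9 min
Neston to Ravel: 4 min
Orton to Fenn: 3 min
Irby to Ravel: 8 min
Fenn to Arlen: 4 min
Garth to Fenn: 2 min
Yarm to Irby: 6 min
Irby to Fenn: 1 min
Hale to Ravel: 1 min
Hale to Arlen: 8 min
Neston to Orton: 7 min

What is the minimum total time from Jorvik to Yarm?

Enumerating some paths:
Jorvik–Fenn–Ravel–Tarn–Yarm: 3+1+6+1 = 11
Jorvik–Fenn–Irby–Yarm: 3+1+6 = 10
Jorvik–Wendle–Hale–Ravel–Tarn–Yarm: 3+1+1+6+1 = 12
Cheapest is Jorvik–Fenn–Irby–Yarm at 10 min.

10 min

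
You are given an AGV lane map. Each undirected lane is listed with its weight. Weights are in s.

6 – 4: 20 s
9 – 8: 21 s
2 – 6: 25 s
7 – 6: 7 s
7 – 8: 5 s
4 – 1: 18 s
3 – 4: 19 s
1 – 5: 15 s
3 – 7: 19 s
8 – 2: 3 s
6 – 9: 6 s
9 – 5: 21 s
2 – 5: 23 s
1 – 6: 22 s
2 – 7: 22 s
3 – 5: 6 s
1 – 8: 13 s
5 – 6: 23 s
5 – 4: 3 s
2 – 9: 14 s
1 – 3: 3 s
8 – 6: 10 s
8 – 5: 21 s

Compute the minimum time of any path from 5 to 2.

Settle nodes by increasing distance from 5:
5: 0
4: 3  (via 5)
3: 6  (via 5)
1: 9  (via 3)
8: 21  (via 5)
9: 21  (via 5)
2: 23  (via 5)
Shortest route: 5–2 = 23 s.

23 s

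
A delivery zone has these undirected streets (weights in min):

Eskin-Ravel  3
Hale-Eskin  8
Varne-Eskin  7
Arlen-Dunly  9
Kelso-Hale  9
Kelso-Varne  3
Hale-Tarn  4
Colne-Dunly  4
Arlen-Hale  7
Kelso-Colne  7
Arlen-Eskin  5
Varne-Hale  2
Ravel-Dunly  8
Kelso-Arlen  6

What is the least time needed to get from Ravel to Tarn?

Shortest distances from Ravel:
Ravel: 0
Eskin: 3  (via Ravel)
Arlen: 8  (via Eskin)
Dunly: 8  (via Ravel)
Varne: 10  (via Eskin)
Hale: 11  (via Eskin)
Colne: 12  (via Dunly)
Kelso: 13  (via Varne)
Tarn: 15  (via Hale)
Shortest route: Ravel–Eskin–Hale–Tarn = 15 min.

15 min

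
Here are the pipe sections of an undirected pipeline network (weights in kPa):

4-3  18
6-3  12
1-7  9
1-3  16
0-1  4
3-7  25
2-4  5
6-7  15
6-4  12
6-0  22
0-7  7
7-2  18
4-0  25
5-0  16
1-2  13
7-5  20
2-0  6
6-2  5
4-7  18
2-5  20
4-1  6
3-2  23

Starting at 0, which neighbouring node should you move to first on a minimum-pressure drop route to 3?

1

Enumerating some paths:
0 → 1 → 3: 4+16 = 20
0 → 1 → 4 → 3: 4+6+18 = 28
0 → 2 → 6 → 3: 6+5+12 = 23
Cheapest is 0 → 1 → 3 at 20 kPa.
So from 0 the first move is to 1.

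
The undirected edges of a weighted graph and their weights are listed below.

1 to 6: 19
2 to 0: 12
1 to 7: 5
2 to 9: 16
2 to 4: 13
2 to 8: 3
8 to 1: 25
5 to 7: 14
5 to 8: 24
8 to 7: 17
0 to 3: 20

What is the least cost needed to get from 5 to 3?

59

Shortest distances from 5:
5: 0
7: 14  (via 5)
1: 19  (via 7)
8: 24  (via 5)
2: 27  (via 8)
6: 38  (via 1)
0: 39  (via 2)
4: 40  (via 2)
9: 43  (via 2)
3: 59  (via 0)
Shortest route: 5–8–2–0–3 = 59.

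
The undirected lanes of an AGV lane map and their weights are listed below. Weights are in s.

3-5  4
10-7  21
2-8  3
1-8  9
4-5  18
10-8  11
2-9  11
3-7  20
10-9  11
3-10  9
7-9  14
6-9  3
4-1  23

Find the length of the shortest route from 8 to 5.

Candidate routes:
8–10–3–5: 11+9+4 = 24
8–1–4–5: 9+23+18 = 50
8–2–9–10–3–5: 3+11+11+9+4 = 38
The minimum is 24 s via 8–10–3–5.

24 s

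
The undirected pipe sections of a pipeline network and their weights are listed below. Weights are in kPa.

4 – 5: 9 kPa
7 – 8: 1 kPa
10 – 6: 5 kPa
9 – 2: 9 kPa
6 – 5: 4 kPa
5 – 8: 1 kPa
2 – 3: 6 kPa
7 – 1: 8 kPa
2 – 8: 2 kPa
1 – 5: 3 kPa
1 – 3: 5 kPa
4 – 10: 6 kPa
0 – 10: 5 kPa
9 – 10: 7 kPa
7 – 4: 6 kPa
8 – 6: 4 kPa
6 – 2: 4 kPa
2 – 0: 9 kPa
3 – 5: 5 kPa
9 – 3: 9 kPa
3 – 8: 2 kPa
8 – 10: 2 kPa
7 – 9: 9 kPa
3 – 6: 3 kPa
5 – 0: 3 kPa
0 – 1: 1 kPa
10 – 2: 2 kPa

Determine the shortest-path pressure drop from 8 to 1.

Enumerating some paths:
8 - 5 - 0 - 1: 1+3+1 = 5
8 - 3 - 1: 2+5 = 7
8 - 5 - 1: 1+3 = 4
The minimum is 4 kPa via 8 - 5 - 1.

4 kPa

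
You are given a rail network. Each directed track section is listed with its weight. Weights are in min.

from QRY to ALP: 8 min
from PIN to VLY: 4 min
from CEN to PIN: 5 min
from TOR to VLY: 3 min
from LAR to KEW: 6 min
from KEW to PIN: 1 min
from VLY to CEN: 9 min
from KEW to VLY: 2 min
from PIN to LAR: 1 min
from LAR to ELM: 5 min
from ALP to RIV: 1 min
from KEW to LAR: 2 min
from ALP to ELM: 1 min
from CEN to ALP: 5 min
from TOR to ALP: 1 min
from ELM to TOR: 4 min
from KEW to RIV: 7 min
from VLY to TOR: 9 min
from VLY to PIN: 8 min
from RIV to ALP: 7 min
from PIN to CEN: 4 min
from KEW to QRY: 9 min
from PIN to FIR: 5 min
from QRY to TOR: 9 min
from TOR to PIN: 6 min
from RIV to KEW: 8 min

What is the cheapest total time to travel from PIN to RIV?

10 min

Settle nodes by increasing distance from PIN:
PIN: 0
LAR: 1  (via PIN)
CEN: 4  (via PIN)
VLY: 4  (via PIN)
FIR: 5  (via PIN)
ELM: 6  (via LAR)
KEW: 7  (via LAR)
ALP: 9  (via CEN)
RIV: 10  (via ALP)
Shortest route: PIN–CEN–ALP–RIV = 10 min.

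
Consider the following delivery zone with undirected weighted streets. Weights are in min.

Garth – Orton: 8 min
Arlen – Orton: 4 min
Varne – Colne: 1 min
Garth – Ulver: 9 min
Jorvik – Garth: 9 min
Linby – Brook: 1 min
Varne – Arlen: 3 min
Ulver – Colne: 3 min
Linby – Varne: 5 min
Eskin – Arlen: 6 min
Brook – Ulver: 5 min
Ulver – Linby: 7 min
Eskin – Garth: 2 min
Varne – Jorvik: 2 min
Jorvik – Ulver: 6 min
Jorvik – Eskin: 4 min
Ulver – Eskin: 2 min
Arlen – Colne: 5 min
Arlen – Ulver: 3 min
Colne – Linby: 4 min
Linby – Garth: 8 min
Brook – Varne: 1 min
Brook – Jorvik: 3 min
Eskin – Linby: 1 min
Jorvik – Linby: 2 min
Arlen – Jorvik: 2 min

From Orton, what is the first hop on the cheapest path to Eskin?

Candidate routes:
Orton - Arlen - Jorvik - Eskin: 4+2+4 = 10
Orton - Garth - Eskin: 8+2 = 10
Orton - Arlen - Ulver - Eskin: 4+3+2 = 9
Orton - Arlen - Eskin: 4+6 = 10
The minimum is 9 min via Orton - Arlen - Ulver - Eskin.
So from Orton the first move is to Arlen.

Arlen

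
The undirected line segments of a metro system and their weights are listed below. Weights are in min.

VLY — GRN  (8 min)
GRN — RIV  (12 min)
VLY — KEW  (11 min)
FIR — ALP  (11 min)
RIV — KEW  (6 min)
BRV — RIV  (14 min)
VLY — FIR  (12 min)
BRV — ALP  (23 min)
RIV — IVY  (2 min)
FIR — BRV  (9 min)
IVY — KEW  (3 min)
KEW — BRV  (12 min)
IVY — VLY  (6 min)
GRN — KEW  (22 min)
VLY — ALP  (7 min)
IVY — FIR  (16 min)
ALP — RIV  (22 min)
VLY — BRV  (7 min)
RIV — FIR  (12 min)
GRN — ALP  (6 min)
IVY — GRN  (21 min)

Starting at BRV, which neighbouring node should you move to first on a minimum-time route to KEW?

KEW

Compare a few routes:
BRV → VLY → KEW: 7+11 = 18
BRV → VLY → IVY → KEW: 7+6+3 = 16
BRV → KEW: 12 = 12
The minimum is 12 min via BRV → KEW.
So from BRV the first move is to KEW.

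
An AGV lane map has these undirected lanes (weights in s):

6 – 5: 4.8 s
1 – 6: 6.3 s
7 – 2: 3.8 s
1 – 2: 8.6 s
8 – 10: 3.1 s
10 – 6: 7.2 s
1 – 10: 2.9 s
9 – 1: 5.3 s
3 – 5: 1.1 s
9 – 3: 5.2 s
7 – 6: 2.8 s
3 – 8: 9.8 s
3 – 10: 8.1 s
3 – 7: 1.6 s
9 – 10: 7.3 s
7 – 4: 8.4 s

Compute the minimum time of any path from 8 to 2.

14.6 s

Candidate routes:
8 - 3 - 7 - 2: 9.8+1.6+3.8 = 15.2
8 - 10 - 1 - 2: 3.1+2.9+8.6 = 14.6
The minimum is 14.6 s via 8 - 10 - 1 - 2.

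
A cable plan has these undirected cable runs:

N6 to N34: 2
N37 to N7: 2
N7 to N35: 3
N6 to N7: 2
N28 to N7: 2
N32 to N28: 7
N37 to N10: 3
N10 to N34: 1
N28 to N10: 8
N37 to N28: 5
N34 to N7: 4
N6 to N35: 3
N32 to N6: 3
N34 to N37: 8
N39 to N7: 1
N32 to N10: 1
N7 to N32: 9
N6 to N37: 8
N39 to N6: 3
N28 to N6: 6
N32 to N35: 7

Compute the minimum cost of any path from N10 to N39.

6

Settle nodes by increasing distance from N10:
N10: 0
N34: 1  (via N10)
N32: 1  (via N10)
N6: 3  (via N34)
N37: 3  (via N10)
N7: 5  (via N34)
N39: 6  (via N6)
Shortest route: N10–N34–N6–N39 = 6.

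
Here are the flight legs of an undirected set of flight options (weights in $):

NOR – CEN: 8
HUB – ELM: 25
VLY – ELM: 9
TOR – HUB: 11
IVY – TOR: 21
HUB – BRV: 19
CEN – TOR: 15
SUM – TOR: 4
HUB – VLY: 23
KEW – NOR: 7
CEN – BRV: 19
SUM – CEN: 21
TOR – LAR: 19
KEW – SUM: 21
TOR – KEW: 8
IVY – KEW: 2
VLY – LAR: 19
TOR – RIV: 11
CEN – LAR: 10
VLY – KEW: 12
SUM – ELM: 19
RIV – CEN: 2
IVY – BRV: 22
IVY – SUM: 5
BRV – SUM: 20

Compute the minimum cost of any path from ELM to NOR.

Compare a few routes:
ELM → SUM → IVY → KEW → NOR: 19+5+2+7 = 33
ELM → VLY → KEW → NOR: 9+12+7 = 28
The minimum is $28 via ELM → VLY → KEW → NOR.

$28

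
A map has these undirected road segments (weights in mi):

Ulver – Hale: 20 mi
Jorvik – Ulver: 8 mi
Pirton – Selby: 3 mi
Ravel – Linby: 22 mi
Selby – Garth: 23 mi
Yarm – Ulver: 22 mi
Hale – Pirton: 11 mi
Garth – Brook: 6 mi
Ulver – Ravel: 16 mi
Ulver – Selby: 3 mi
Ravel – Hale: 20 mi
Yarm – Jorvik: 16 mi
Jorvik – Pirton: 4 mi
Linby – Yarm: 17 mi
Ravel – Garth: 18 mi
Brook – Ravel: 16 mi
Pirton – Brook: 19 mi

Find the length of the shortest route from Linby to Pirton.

Shortest distances from Linby:
Linby: 0
Yarm: 17  (via Linby)
Ravel: 22  (via Linby)
Jorvik: 33  (via Yarm)
Pirton: 37  (via Jorvik)
Shortest route: Linby → Yarm → Jorvik → Pirton = 37 mi.

37 mi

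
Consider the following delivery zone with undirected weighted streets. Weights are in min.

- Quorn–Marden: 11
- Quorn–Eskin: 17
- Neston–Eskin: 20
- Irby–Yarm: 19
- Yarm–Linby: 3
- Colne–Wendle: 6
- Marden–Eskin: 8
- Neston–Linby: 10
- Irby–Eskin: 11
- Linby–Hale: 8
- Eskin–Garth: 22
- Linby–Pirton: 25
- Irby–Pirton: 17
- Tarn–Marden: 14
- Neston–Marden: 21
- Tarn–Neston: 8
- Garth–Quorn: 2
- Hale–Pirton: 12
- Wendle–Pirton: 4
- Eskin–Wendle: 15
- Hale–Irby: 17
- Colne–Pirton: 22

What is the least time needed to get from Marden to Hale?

36 min

Settle nodes by increasing distance from Marden:
Marden: 0
Eskin: 8  (via Marden)
Quorn: 11  (via Marden)
Garth: 13  (via Quorn)
Tarn: 14  (via Marden)
Irby: 19  (via Eskin)
Neston: 21  (via Marden)
Wendle: 23  (via Eskin)
Pirton: 27  (via Wendle)
Colne: 29  (via Wendle)
Linby: 31  (via Neston)
Yarm: 34  (via Linby)
Hale: 36  (via Irby)
Shortest route: Marden → Eskin → Irby → Hale = 36 min.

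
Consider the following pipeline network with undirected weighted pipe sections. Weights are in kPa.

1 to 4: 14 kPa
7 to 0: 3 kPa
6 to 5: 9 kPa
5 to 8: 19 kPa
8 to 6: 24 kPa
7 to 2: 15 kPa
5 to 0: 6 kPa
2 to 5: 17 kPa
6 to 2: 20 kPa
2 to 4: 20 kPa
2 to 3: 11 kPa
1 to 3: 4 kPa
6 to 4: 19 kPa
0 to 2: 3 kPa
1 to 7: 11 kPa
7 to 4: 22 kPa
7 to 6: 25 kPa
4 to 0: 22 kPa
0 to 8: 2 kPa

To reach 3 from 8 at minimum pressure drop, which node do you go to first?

Candidate routes:
8 - 0 - 7 - 2 - 3: 2+3+15+11 = 31
8 - 0 - 2 - 3: 2+3+11 = 16
8 - 0 - 7 - 1 - 3: 2+3+11+4 = 20
Cheapest is 8 - 0 - 2 - 3 at 16 kPa.
So from 8 the first move is to 0.

0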